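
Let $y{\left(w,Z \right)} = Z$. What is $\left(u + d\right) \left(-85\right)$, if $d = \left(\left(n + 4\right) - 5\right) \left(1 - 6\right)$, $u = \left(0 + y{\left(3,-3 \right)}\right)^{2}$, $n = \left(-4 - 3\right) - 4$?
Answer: $-5865$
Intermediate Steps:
$n = -11$ ($n = -7 - 4 = -11$)
$u = 9$ ($u = \left(0 - 3\right)^{2} = \left(-3\right)^{2} = 9$)
$d = 60$ ($d = \left(\left(-11 + 4\right) - 5\right) \left(1 - 6\right) = \left(-7 - 5\right) \left(-5\right) = \left(-12\right) \left(-5\right) = 60$)
$\left(u + d\right) \left(-85\right) = \left(9 + 60\right) \left(-85\right) = 69 \left(-85\right) = -5865$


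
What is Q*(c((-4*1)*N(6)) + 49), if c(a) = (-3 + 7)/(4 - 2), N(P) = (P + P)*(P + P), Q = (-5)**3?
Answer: -6375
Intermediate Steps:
Q = -125
N(P) = 4*P**2 (N(P) = (2*P)*(2*P) = 4*P**2)
c(a) = 2 (c(a) = 4/2 = 4*(1/2) = 2)
Q*(c((-4*1)*N(6)) + 49) = -125*(2 + 49) = -125*51 = -6375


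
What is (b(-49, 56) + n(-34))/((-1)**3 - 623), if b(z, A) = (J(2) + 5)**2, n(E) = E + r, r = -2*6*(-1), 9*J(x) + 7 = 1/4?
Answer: 21/3328 ≈ 0.0063101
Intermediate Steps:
J(x) = -3/4 (J(x) = -7/9 + (1/9)/4 = -7/9 + (1/9)*(1/4) = -7/9 + 1/36 = -3/4)
r = 12 (r = -12*(-1) = 12)
n(E) = 12 + E (n(E) = E + 12 = 12 + E)
b(z, A) = 289/16 (b(z, A) = (-3/4 + 5)**2 = (17/4)**2 = 289/16)
(b(-49, 56) + n(-34))/((-1)**3 - 623) = (289/16 + (12 - 34))/((-1)**3 - 623) = (289/16 - 22)/(-1 - 623) = -63/16/(-624) = -63/16*(-1/624) = 21/3328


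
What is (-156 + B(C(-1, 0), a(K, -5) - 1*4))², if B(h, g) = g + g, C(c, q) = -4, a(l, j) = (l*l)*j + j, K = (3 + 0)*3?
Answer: 968256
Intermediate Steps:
K = 9 (K = 3*3 = 9)
a(l, j) = j + j*l² (a(l, j) = l²*j + j = j*l² + j = j + j*l²)
B(h, g) = 2*g
(-156 + B(C(-1, 0), a(K, -5) - 1*4))² = (-156 + 2*(-5*(1 + 9²) - 1*4))² = (-156 + 2*(-5*(1 + 81) - 4))² = (-156 + 2*(-5*82 - 4))² = (-156 + 2*(-410 - 4))² = (-156 + 2*(-414))² = (-156 - 828)² = (-984)² = 968256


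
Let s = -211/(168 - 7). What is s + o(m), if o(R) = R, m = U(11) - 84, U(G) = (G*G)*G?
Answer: 200556/161 ≈ 1245.7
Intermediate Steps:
U(G) = G³ (U(G) = G²*G = G³)
m = 1247 (m = 11³ - 84 = 1331 - 84 = 1247)
s = -211/161 ≈ -1.3106
s + o(m) = -211/161 + 1247 = 200556/161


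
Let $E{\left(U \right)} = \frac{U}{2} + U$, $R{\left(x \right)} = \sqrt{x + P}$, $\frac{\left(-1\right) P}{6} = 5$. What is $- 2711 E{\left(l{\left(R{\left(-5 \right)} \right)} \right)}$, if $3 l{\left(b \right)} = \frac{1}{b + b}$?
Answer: $\frac{2711 i \sqrt{35}}{140} \approx 114.56 i$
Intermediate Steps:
$P = -30$ ($P = \left(-6\right) 5 = -30$)
$R{\left(x \right)} = \sqrt{-30 + x}$ ($R{\left(x \right)} = \sqrt{x - 30} = \sqrt{-30 + x}$)
$l{\left(b \right)} = \frac{1}{6 b}$ ($l{\left(b \right)} = \frac{1}{3 \left(b + b\right)} = \frac{1}{3 \cdot 2 b} = \frac{\frac{1}{2} \frac{1}{b}}{3} = \frac{1}{6 b}$)
$E{\left(U \right)} = \frac{3 U}{2}$ ($E{\left(U \right)} = U \frac{1}{2} + U = \frac{U}{2} + U = \frac{3 U}{2}$)
$- 2711 E{\left(l{\left(R{\left(-5 \right)} \right)} \right)} = - 2711 \frac{3 \frac{1}{6 \sqrt{-30 - 5}}}{2} = - 2711 \frac{3 \frac{1}{6 \sqrt{-35}}}{2} = - 2711 \frac{3 \frac{1}{6 i \sqrt{35}}}{2} = - 2711 \frac{3 \frac{\left(- \frac{1}{35}\right) i \sqrt{35}}{6}}{2} = - 2711 \frac{3 \left(- \frac{i \sqrt{35}}{210}\right)}{2} = - 2711 \left(- \frac{i \sqrt{35}}{140}\right) = \frac{2711 i \sqrt{35}}{140}$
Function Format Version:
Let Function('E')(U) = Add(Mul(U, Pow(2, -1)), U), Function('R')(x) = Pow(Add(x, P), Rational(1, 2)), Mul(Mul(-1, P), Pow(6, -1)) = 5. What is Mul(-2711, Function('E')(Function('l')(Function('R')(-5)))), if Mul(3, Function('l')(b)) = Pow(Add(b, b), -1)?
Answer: Mul(Rational(2711, 140), I, Pow(35, Rational(1, 2))) ≈ Mul(114.56, I)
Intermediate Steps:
P = -30 (P = Mul(-6, 5) = -30)
Function('R')(x) = Pow(Add(-30, x), Rational(1, 2)) (Function('R')(x) = Pow(Add(x, -30), Rational(1, 2)) = Pow(Add(-30, x), Rational(1, 2)))
Function('l')(b) = Mul(Rational(1, 6), Pow(b, -1)) (Function('l')(b) = Mul(Rational(1, 3), Pow(Add(b, b), -1)) = Mul(Rational(1, 3), Pow(Mul(2, b), -1)) = Mul(Rational(1, 3), Mul(Rational(1, 2), Pow(b, -1))) = Mul(Rational(1, 6), Pow(b, -1)))
Function('E')(U) = Mul(Rational(3, 2), U) (Function('E')(U) = Add(Mul(U, Rational(1, 2)), U) = Add(Mul(Rational(1, 2), U), U) = Mul(Rational(3, 2), U))
Mul(-2711, Function('E')(Function('l')(Function('R')(-5)))) = Mul(-2711, Mul(Rational(3, 2), Mul(Rational(1, 6), Pow(Pow(Add(-30, -5), Rational(1, 2)), -1)))) = Mul(-2711, Mul(Rational(3, 2), Mul(Rational(1, 6), Pow(Pow(-35, Rational(1, 2)), -1)))) = Mul(-2711, Mul(Rational(3, 2), Mul(Rational(1, 6), Pow(Mul(I, Pow(35, Rational(1, 2))), -1)))) = Mul(-2711, Mul(Rational(3, 2), Mul(Rational(1, 6), Mul(Rational(-1, 35), I, Pow(35, Rational(1, 2)))))) = Mul(-2711, Mul(Rational(3, 2), Mul(Rational(-1, 210), I, Pow(35, Rational(1, 2))))) = Mul(-2711, Mul(Rational(-1, 140), I, Pow(35, Rational(1, 2)))) = Mul(Rational(2711, 140), I, Pow(35, Rational(1, 2)))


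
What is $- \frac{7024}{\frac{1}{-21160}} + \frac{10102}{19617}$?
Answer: $\frac{2915632347382}{19617} \approx 1.4863 \cdot 10^{8}$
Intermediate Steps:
$- \frac{7024}{\frac{1}{-21160}} + \frac{10102}{19617} = - \frac{7024}{- \frac{1}{21160}} + 10102 \cdot \frac{1}{19617} = \left(-7024\right) \left(-21160\right) + \frac{10102}{19617} = 148627840 + \frac{10102}{19617} = \frac{2915632347382}{19617}$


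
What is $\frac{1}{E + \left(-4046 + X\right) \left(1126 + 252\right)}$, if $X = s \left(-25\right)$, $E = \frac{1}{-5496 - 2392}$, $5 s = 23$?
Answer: $- \frac{7888}{45228671905} \approx -1.744 \cdot 10^{-7}$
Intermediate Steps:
$s = \frac{23}{5}$ ($s = \frac{1}{5} \cdot 23 = \frac{23}{5} \approx 4.6$)
$E = - \frac{1}{7888}$ ($E = \frac{1}{-7888} = - \frac{1}{7888} \approx -0.00012677$)
$X = -115$ ($X = \frac{23}{5} \left(-25\right) = -115$)
$\frac{1}{E + \left(-4046 + X\right) \left(1126 + 252\right)} = \frac{1}{- \frac{1}{7888} + \left(-4046 - 115\right) \left(1126 + 252\right)} = \frac{1}{- \frac{1}{7888} - 5733858} = \frac{1}{- \frac{45228671905}{7888}} = - \frac{7888}{45228671905}$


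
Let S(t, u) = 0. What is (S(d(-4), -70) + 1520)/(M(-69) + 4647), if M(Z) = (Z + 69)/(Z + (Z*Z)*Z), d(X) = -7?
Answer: 1520/4647 ≈ 0.32709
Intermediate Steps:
M(Z) = (69 + Z)/(Z + Z³) (M(Z) = (69 + Z)/(Z + Z²*Z) = (69 + Z)/(Z + Z³))
(S(d(-4), -70) + 1520)/(M(-69) + 4647) = (0 + 1520)/((69 - 69)/(-69 + (-69)³) + 4647) = 1520/(0/(-69 - 328509) + 4647) = 1520/(0/(-328578) + 4647) = 1520/(-1/328578*0 + 4647) = 1520/(0 + 4647) = 1520/4647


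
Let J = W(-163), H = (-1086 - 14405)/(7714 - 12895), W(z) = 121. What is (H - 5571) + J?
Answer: -28220959/5181 ≈ -5447.0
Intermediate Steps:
H = 15491/5181 (H = -15491/(-5181) = -15491*(-1/5181) = 15491/5181 ≈ 2.9900)
J = 121
(H - 5571) + J = (15491/5181 - 5571) + 121 = -28847860/5181 + 121 = -28220959/5181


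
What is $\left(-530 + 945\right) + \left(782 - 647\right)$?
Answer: $550$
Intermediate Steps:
$\left(-530 + 945\right) + \left(782 - 647\right) = 415 + 135 = 550$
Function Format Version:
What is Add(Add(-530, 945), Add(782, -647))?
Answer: 550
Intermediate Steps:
Add(Add(-530, 945), Add(782, -647)) = Add(415, 135) = 550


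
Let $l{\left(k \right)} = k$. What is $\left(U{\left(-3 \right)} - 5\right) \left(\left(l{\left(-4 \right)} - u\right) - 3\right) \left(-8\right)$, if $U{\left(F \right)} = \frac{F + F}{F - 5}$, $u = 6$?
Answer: $-442$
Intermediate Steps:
$U{\left(F \right)} = \frac{2 F}{-5 + F}$
$\left(U{\left(-3 \right)} - 5\right) \left(\left(l{\left(-4 \right)} - u\right) - 3\right) \left(-8\right) = \left(2 \left(-3\right) \frac{1}{-5 - 3} - 5\right) \left(\left(-4 - 6\right) - 3\right) \left(-8\right) = \left(2 \left(-3\right) \frac{1}{-8} - 5\right) \left(\left(-4 - 6\right) + \left(-4 + 1\right)\right) \left(-8\right) = \left(2 \left(-3\right) \left(- \frac{1}{8}\right) - 5\right) \left(-10 - 3\right) \left(-8\right) = \left(\frac{3}{4} - 5\right) \left(-13\right) \left(-8\right) = \left(- \frac{17}{4}\right) \left(-13\right) \left(-8\right) = \frac{221}{4} \left(-8\right) = -442$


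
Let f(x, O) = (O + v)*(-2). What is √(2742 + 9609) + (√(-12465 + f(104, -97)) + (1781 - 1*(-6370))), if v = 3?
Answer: 8151 + √12351 + I*√12277 ≈ 8262.1 + 110.8*I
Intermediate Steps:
f(x, O) = -6 - 2*O (f(x, O) = (O + 3)*(-2) = (3 + O)*(-2) = -6 - 2*O)
√(2742 + 9609) + (√(-12465 + f(104, -97)) + (1781 - 1*(-6370))) = √(2742 + 9609) + (√(-12465 + (-6 - 2*(-97))) + (1781 - 1*(-6370))) = √12351 + (√(-12465 + (-6 + 194)) + (1781 + 6370)) = √12351 + (√(-12465 + 188) + 8151) = √12351 + (√(-12277) + 8151) = √12351 + (I*√12277 + 8151) = √12351 + (8151 + I*√12277) = 8151 + √12351 + I*√12277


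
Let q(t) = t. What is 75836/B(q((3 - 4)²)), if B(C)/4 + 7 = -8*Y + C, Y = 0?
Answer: -18959/6 ≈ -3159.8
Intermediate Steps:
B(C) = -28 + 4*C (B(C) = -28 + 4*(-8*0 + C) = -28 + 4*(0 + C) = -28 + 4*C)
75836/B(q((3 - 4)²)) = 75836/(-28 + 4*(3 - 4)²) = 75836/(-28 + 4*(-1)²) = 75836/(-28 + 4*1) = 75836/(-28 + 4) = 75836/(-24) = 75836*(-1/24) = -18959/6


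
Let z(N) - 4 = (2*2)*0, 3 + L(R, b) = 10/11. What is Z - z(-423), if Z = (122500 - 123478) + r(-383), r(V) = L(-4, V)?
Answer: -10825/11 ≈ -984.09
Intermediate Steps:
L(R, b) = -23/11 (L(R, b) = -3 + 10/11 = -23/11)
r(V) = -23/11
z(N) = 4 (z(N) = 4 + (2*2)*0 = 4 + 4*0 = 4 + 0 = 4)
Z = -10781/11 (Z = (122500 - 123478) - 23/11 = -978 - 23/11 = -10781/11 ≈ -980.09)
Z - z(-423) = -10781/11 - 1*4 = -10781/11 - 4 = -10825/11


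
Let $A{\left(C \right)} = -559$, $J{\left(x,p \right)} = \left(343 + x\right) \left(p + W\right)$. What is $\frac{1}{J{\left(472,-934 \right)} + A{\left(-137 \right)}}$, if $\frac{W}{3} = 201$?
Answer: $- \frac{1}{270324} \approx -3.6993 \cdot 10^{-6}$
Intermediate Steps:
$W = 603$ ($W = 3 \cdot 201 = 603$)
$J{\left(x,p \right)} = \left(343 + x\right) \left(603 + p\right)$ ($J{\left(x,p \right)} = \left(343 + x\right) \left(p + 603\right) = \left(343 + x\right) \left(603 + p\right)$)
$\frac{1}{J{\left(472,-934 \right)} + A{\left(-137 \right)}} = \frac{1}{\left(206829 + 343 \left(-934\right) + 603 \cdot 472 - 440848\right) - 559} = \frac{1}{\left(206829 - 320362 + 284616 - 440848\right) - 559} = \frac{1}{-269765 - 559} = \frac{1}{-270324} = - \frac{1}{270324}$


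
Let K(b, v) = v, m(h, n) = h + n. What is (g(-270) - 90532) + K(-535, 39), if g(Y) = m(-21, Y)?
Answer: -90784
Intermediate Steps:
g(Y) = -21 + Y
(g(-270) - 90532) + K(-535, 39) = ((-21 - 270) - 90532) + 39 = (-291 - 90532) + 39 = -90823 + 39 = -90784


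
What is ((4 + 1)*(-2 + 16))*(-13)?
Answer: -910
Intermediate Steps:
((4 + 1)*(-2 + 16))*(-13) = (5*14)*(-13) = 70*(-13) = -910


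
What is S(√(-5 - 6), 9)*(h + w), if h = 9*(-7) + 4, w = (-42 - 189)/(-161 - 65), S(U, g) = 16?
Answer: -104824/113 ≈ -927.65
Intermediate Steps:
w = 231/226 (w = -231/(-226) = -231*(-1/226) = 231/226 ≈ 1.0221)
h = -59 (h = -63 + 4 = -59)
S(√(-5 - 6), 9)*(h + w) = 16*(-59 + 231/226) = 16*(-13103/226) = -104824/113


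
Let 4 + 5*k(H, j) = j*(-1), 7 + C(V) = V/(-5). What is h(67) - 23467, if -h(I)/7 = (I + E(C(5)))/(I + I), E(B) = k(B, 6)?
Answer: -3145033/134 ≈ -23470.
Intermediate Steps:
C(V) = -7 - V/5 (C(V) = -7 + V/(-5) = -7 + V*(-1/5) = -7 - V/5)
k(H, j) = -4/5 - j/5 (k(H, j) = -4/5 + (j*(-1))/5 = -4/5 + (-j)/5 = -4/5 - j/5)
E(B) = -2 (E(B) = -4/5 - 1/5*6 = -4/5 - 6/5 = -2)
h(I) = -7*(-2 + I)/(2*I) (h(I) = -7*(I - 2)/(I + I) = -7*(-2 + I)/(2*I))
h(67) - 23467 = (-7/2 + 7/67) - 23467 = -455/134 - 23467 = -3145033/134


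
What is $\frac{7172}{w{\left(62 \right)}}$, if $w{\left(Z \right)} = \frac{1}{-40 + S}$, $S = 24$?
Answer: $-114752$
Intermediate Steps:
$w{\left(Z \right)} = - \frac{1}{16}$ ($w{\left(Z \right)} = \frac{1}{-40 + 24} = \frac{1}{-16} = - \frac{1}{16}$)
$\frac{7172}{w{\left(62 \right)}} = \frac{7172}{- \frac{1}{16}} = 7172 \left(-16\right) = -114752$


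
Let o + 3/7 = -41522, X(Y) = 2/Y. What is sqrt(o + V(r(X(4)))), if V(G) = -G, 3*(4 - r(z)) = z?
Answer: I*sqrt(73252326)/42 ≈ 203.78*I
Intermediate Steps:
r(z) = 4 - z/3
o = -290657/7 (o = -3/7 - 41522 = -290657/7 ≈ -41522.)
sqrt(o + V(r(X(4)))) = sqrt(-290657/7 - (4 - 2/(3*4))) = sqrt(-290657/7 - (4 - 1/3*1/2)) = sqrt(-290657/7 - (4 - 1/6)) = sqrt(-290657/7 - 1*23/6) = sqrt(-290657/7 - 23/6) = sqrt(-1744103/42) = I*sqrt(73252326)/42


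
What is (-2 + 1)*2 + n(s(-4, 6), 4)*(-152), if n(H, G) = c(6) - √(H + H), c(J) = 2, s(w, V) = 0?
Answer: -306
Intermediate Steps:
n(H, G) = 2 - √2*√H (n(H, G) = 2 - √(H + H) = 2 - √(2*H) = 2 - √2*√H)
(-2 + 1)*2 + n(s(-4, 6), 4)*(-152) = (-2 + 1)*2 + (2 - √2*√0)*(-152) = -1*2 + (2 - 1*√2*0)*(-152) = -2 + (2 + 0)*(-152) = -2 + 2*(-152) = -2 - 304 = -306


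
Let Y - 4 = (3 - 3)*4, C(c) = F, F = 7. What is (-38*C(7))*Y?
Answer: -1064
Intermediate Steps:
C(c) = 7
Y = 4 (Y = 4 + (3 - 3)*4 = 4 + 0*4 = 4 + 0 = 4)
(-38*C(7))*Y = -38*7*4 = -266*4 = -1064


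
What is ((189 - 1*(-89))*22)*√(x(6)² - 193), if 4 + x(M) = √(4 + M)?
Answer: 6116*√(-193 + (4 - √10)²) ≈ 84812.0*I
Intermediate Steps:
x(M) = -4 + √(4 + M)
((189 - 1*(-89))*22)*√(x(6)² - 193) = ((189 - 1*(-89))*22)*√((-4 + √(4 + 6))² - 193) = ((189 + 89)*22)*√((-4 + √10)² - 193) = (278*22)*√(-193 + (-4 + √10)²) = 6116*√(-193 + (-4 + √10)²)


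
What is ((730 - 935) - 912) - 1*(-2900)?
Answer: 1783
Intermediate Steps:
((730 - 935) - 912) - 1*(-2900) = (-205 - 912) + 2900 = -1117 + 2900 = 1783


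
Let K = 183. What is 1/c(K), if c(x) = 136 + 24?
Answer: 1/160 ≈ 0.0062500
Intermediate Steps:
c(x) = 160
1/c(K) = 1/160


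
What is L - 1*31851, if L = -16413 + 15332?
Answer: -32932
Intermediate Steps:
L = -1081
L - 1*31851 = -1081 - 1*31851 = -1081 - 31851 = -32932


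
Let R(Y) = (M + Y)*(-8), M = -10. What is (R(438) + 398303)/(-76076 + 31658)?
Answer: -394879/44418 ≈ -8.8901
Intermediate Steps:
R(Y) = 80 - 8*Y (R(Y) = (-10 + Y)*(-8) = 80 - 8*Y)
(R(438) + 398303)/(-76076 + 31658) = ((80 - 8*438) + 398303)/(-76076 + 31658) = ((80 - 3504) + 398303)/(-44418) = (-3424 + 398303)*(-1/44418) = 394879*(-1/44418) = -394879/44418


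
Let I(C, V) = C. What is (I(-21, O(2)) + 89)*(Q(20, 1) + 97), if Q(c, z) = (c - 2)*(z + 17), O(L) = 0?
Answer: 28628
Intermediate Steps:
Q(c, z) = (-2 + c)*(17 + z)
(I(-21, O(2)) + 89)*(Q(20, 1) + 97) = (-21 + 89)*((-34 - 2*1 + 17*20 + 20*1) + 97) = 68*((-34 - 2 + 340 + 20) + 97) = 68*(324 + 97) = 68*421 = 28628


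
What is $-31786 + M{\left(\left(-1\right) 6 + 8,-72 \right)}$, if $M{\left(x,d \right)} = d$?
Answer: $-31858$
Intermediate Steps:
$-31786 + M{\left(\left(-1\right) 6 + 8,-72 \right)} = -31786 - 72 = -31858$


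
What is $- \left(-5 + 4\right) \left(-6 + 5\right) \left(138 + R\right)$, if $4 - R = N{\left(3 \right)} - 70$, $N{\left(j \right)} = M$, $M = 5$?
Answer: $-207$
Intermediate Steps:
$N{\left(j \right)} = 5$
$R = 69$ ($R = 4 - \left(5 - 70\right) = 4 - -65 = 4 + 65 = 69$)
$- \left(-5 + 4\right) \left(-6 + 5\right) \left(138 + R\right) = - \left(-5 + 4\right) \left(-6 + 5\right) \left(138 + 69\right) = - \left(-1\right) \left(-1\right) 207 = \left(-1\right) 1 \cdot 207 = \left(-1\right) 207 = -207$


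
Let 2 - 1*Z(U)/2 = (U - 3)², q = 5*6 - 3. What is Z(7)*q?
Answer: -756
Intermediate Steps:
q = 27 (q = 30 - 3 = 27)
Z(U) = 4 - 2*(-3 + U)² (Z(U) = 4 - 2*(U - 3)² = 4 - 2*(-3 + U)²)
Z(7)*q = (4 - 2*(-3 + 7)²)*27 = (4 - 2*4²)*27 = (4 - 2*16)*27 = (4 - 32)*27 = -28*27 = -756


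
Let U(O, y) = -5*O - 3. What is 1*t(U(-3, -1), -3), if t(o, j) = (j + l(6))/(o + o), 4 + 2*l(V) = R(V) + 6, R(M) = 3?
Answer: -1/48 ≈ -0.020833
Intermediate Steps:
U(O, y) = -3 - 5*O
l(V) = 5/2 (l(V) = -2 + (3 + 6)/2 = -2 + (½)*9 = -2 + 9/2 = 5/2)
t(o, j) = (5/2 + j)/(2*o) (t(o, j) = (j + 5/2)/(o + o) = (5/2 + j)/((2*o)) = (5/2 + j)*(1/(2*o)) = (5/2 + j)/(2*o))
1*t(U(-3, -1), -3) = 1*((5 + 2*(-3))/(4*(-3 - 5*(-3)))) = 1*((5 - 6)/(4*(-3 + 15))) = 1*((¼)*(-1)/12) = 1*((¼)*(1/12)*(-1)) = 1*(-1/48) = -1/48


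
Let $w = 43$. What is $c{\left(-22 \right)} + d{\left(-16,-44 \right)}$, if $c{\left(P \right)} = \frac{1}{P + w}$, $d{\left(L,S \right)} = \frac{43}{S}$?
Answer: $- \frac{859}{924} \approx -0.92965$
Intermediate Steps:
$c{\left(P \right)} = \frac{1}{43 + P}$ ($c{\left(P \right)} = \frac{1}{P + 43} = \frac{1}{43 + P}$)
$c{\left(-22 \right)} + d{\left(-16,-44 \right)} = \frac{1}{43 - 22} + \frac{43}{-44} = \frac{1}{21} + 43 \left(- \frac{1}{44}\right) = \frac{1}{21} - \frac{43}{44} = - \frac{859}{924}$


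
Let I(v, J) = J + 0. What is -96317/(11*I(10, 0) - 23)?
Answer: 96317/23 ≈ 4187.7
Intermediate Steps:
I(v, J) = J
-96317/(11*I(10, 0) - 23) = -96317/(11*0 - 23) = -96317/(0 - 23) = -96317/(-23) = -96317*(-1/23) = 96317/23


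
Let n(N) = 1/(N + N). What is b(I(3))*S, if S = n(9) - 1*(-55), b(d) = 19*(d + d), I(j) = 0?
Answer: 0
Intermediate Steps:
b(d) = 38*d (b(d) = 19*(2*d) = 38*d)
n(N) = 1/(2*N)
S = 991/18 (S = (½)/9 - 1*(-55) = (½)*(⅑) + 55 = 1/18 + 55 = 991/18 ≈ 55.056)
b(I(3))*S = (38*0)*(991/18) = 0*(991/18) = 0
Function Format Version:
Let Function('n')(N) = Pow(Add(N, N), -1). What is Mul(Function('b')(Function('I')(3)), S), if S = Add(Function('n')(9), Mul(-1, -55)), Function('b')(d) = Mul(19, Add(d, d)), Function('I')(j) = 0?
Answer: 0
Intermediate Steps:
Function('b')(d) = Mul(38, d) (Function('b')(d) = Mul(19, Mul(2, d)) = Mul(38, d))
Function('n')(N) = Mul(Rational(1, 2), Pow(N, -1)) (Function('n')(N) = Pow(Mul(2, N), -1) = Mul(Rational(1, 2), Pow(N, -1)))
S = Rational(991, 18) (S = Add(Mul(Rational(1, 2), Pow(9, -1)), Mul(-1, -55)) = Add(Mul(Rational(1, 2), Rational(1, 9)), 55) = Add(Rational(1, 18), 55) = Rational(991, 18) ≈ 55.056)
Mul(Function('b')(Function('I')(3)), S) = Mul(Mul(38, 0), Rational(991, 18)) = Mul(0, Rational(991, 18)) = 0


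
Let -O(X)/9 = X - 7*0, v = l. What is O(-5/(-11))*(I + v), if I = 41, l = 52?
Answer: -4185/11 ≈ -380.45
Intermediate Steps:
v = 52
O(X) = -9*X (O(X) = -9*(X - 7*0) = -9*(X + 0) = -9*X)
O(-5/(-11))*(I + v) = (-(-45)/(-11))*(41 + 52) = -(-45)*(-1)/11*93 = -9*5/11*93 = -45/11*93 = -4185/11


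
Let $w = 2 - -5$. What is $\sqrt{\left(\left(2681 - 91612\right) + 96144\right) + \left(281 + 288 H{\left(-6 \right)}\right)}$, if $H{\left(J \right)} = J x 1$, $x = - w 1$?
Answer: $\sqrt{19590} \approx 139.96$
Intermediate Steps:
$w = 7$ ($w = 2 + 5 = 7$)
$x = -7$ ($x = - 7 \cdot 1 = \left(-1\right) 7 = -7$)
$H{\left(J \right)} = - 7 J$ ($H{\left(J \right)} = J \left(-7\right) 1 = - 7 J 1 = - 7 J$)
$\sqrt{\left(\left(2681 - 91612\right) + 96144\right) + \left(281 + 288 H{\left(-6 \right)}\right)} = \sqrt{\left(\left(2681 - 91612\right) + 96144\right) + \left(281 + 288 \left(\left(-7\right) \left(-6\right)\right)\right)} = \sqrt{\left(-88931 + 96144\right) + \left(281 + 288 \cdot 42\right)} = \sqrt{7213 + \left(281 + 12096\right)} = \sqrt{7213 + 12377} = \sqrt{19590}$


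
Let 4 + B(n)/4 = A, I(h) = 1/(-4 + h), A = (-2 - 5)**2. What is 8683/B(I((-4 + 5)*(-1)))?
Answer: 8683/180 ≈ 48.239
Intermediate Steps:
A = 49 (A = (-7)**2 = 49)
B(n) = 180 (B(n) = -16 + 4*49 = -16 + 196 = 180)
8683/B(I((-4 + 5)*(-1))) = 8683/180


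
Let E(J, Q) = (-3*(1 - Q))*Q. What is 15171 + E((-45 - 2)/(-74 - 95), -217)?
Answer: 157089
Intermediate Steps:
E(J, Q) = Q*(-3 + 3*Q) (E(J, Q) = (-3 + 3*Q)*Q = Q*(-3 + 3*Q))
15171 + E((-45 - 2)/(-74 - 95), -217) = 15171 + 3*(-217)*(-1 - 217) = 15171 + 3*(-217)*(-218) = 15171 + 141918 = 157089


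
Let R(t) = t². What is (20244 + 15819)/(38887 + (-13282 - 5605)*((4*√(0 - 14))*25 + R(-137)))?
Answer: -38043375603/374064301046246 + 5676015675*I*√14/10473800429294888 ≈ -0.0001017 + 2.0277e-6*I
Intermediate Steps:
(20244 + 15819)/(38887 + (-13282 - 5605)*((4*√(0 - 14))*25 + R(-137))) = (20244 + 15819)/(38887 + (-13282 - 5605)*((4*√(0 - 14))*25 + (-137)²)) = 36063/(38887 - 18887*((4*√(-14))*25 + 18769)) = 36063/(38887 - 18887*((4*(I*√14))*25 + 18769)) = 36063/(38887 - 18887*((4*I*√14)*25 + 18769)) = 36063/(38887 - 18887*(100*I*√14 + 18769)) = 36063/(38887 - 18887*(18769 + 100*I*√14)) = 36063/(38887 + (-354490103 - 1888700*I*√14)) = 36063/(-354451216 - 1888700*I*√14)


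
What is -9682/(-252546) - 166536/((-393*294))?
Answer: 24476575/16541763 ≈ 1.4797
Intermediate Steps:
-9682/(-252546) - 166536/((-393*294)) = -9682*(-1/252546) - 166536/(-115542) = 4841/126273 - 166536*(-1/115542) = 4841/126273 + 9252/6419 = 24476575/16541763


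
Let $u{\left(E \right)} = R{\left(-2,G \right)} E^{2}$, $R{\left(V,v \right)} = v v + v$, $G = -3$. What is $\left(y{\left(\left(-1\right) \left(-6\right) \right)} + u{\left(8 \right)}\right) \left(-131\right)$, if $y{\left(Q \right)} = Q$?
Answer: $-51090$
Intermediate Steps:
$R{\left(V,v \right)} = v + v^{2}$ ($R{\left(V,v \right)} = v^{2} + v = v + v^{2}$)
$u{\left(E \right)} = 6 E^{2}$ ($u{\left(E \right)} = - 3 \left(1 - 3\right) E^{2} = \left(-3\right) \left(-2\right) E^{2} = 6 E^{2}$)
$\left(y{\left(\left(-1\right) \left(-6\right) \right)} + u{\left(8 \right)}\right) \left(-131\right) = \left(\left(-1\right) \left(-6\right) + 6 \cdot 8^{2}\right) \left(-131\right) = \left(6 + 6 \cdot 64\right) \left(-131\right) = \left(6 + 384\right) \left(-131\right) = 390 \left(-131\right) = -51090$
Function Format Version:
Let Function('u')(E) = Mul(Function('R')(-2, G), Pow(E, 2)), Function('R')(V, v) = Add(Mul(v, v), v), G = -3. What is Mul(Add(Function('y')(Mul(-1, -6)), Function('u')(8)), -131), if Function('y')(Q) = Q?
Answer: -51090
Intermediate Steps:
Function('R')(V, v) = Add(v, Pow(v, 2)) (Function('R')(V, v) = Add(Pow(v, 2), v) = Add(v, Pow(v, 2)))
Function('u')(E) = Mul(6, Pow(E, 2)) (Function('u')(E) = Mul(Mul(-3, Add(1, -3)), Pow(E, 2)) = Mul(Mul(-3, -2), Pow(E, 2)) = Mul(6, Pow(E, 2)))
Mul(Add(Function('y')(Mul(-1, -6)), Function('u')(8)), -131) = Mul(Add(Mul(-1, -6), Mul(6, Pow(8, 2))), -131) = Mul(Add(6, Mul(6, 64)), -131) = Mul(Add(6, 384), -131) = Mul(390, -131) = -51090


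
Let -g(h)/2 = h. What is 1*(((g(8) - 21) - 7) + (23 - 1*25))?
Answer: -46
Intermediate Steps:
g(h) = -2*h
1*(((g(8) - 21) - 7) + (23 - 1*25)) = 1*(((-2*8 - 21) - 7) + (23 - 1*25)) = 1*(((-16 - 21) - 7) + (23 - 25)) = 1*((-37 - 7) - 2) = 1*(-44 - 2) = 1*(-46) = -46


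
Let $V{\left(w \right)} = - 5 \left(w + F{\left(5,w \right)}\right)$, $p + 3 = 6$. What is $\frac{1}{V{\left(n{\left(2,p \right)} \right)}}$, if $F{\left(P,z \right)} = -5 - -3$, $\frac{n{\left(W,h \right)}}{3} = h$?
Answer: $- \frac{1}{35} \approx -0.028571$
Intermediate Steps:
$p = 3$ ($p = -3 + 6 = 3$)
$n{\left(W,h \right)} = 3 h$
$F{\left(P,z \right)} = -2$ ($F{\left(P,z \right)} = -5 + 3 = -2$)
$V{\left(w \right)} = 10 - 5 w$ ($V{\left(w \right)} = - 5 \left(w - 2\right) = - 5 \left(-2 + w\right) = 10 - 5 w$)
$\frac{1}{V{\left(n{\left(2,p \right)} \right)}} = \frac{1}{10 - 5 \cdot 3 \cdot 3} = \frac{1}{10 - 45} = \frac{1}{-35} = - \frac{1}{35}$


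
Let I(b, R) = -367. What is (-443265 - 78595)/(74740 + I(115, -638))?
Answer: -521860/74373 ≈ -7.0168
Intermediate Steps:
(-443265 - 78595)/(74740 + I(115, -638)) = (-443265 - 78595)/(74740 - 367) = -521860/74373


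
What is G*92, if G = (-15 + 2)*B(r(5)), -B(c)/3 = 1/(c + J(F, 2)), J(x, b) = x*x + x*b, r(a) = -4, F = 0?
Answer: -897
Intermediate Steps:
J(x, b) = x² + b*x
B(c) = -3/c (B(c) = -3/(c + 0*(2 + 0)) = -3/(c + 0*2) = -3/(c + 0) = -3/c)
G = -39/4 (G = (-15 + 2)*(-3/(-4)) = -(-39)*(-1)/4 = -13*¾ = -39/4 ≈ -9.7500)
G*92 = -39/4*92 = -897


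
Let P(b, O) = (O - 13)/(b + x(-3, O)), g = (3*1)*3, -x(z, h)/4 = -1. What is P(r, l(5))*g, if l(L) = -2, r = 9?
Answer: -135/13 ≈ -10.385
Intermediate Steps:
x(z, h) = 4 (x(z, h) = -4*(-1) = 4)
g = 9 (g = 3*3 = 9)
P(b, O) = (-13 + O)/(4 + b) (P(b, O) = (O - 13)/(b + 4) = (-13 + O)/(4 + b))
P(r, l(5))*g = ((-13 - 2)/(4 + 9))*9 = (-15/13)*9 = ((1/13)*(-15))*9 = -15/13*9 = -135/13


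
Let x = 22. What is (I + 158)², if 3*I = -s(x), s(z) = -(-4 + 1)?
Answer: 24649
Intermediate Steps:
s(z) = 3 (s(z) = -1*(-3) = 3)
I = -1 (I = (-1*3)/3 = (⅓)*(-3) = -1)
(I + 158)² = (-1 + 158)² = 157² = 24649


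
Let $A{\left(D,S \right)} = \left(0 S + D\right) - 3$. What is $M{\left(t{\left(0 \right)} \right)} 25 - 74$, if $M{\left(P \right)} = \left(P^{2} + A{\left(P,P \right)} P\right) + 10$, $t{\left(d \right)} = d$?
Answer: $176$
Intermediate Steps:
$A{\left(D,S \right)} = -3 + D$ ($A{\left(D,S \right)} = \left(0 + D\right) - 3 = D - 3 = -3 + D$)
$M{\left(P \right)} = 10 + P^{2} + P \left(-3 + P\right)$ ($M{\left(P \right)} = \left(P^{2} + \left(-3 + P\right) P\right) + 10 = \left(P^{2} + P \left(-3 + P\right)\right) + 10 = 10 + P^{2} + P \left(-3 + P\right)$)
$M{\left(t{\left(0 \right)} \right)} 25 - 74 = \left(10 + 0^{2} + 0 \left(-3 + 0\right)\right) 25 - 74 = \left(10 + 0 + 0 \left(-3\right)\right) 25 - 74 = \left(10 + 0 + 0\right) 25 - 74 = 10 \cdot 25 - 74 = 250 - 74 = 176$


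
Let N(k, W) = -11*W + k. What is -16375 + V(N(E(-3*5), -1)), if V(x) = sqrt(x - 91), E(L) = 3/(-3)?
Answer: -16375 + 9*I ≈ -16375.0 + 9.0*I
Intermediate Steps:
E(L) = -1 (E(L) = 3*(-1/3) = -1)
N(k, W) = k - 11*W
V(x) = sqrt(-91 + x)
-16375 + V(N(E(-3*5), -1)) = -16375 + sqrt(-91 + (-1 - 11*(-1))) = -16375 + sqrt(-91 + (-1 + 11)) = -16375 + sqrt(-91 + 10) = -16375 + sqrt(-81) = -16375 + 9*I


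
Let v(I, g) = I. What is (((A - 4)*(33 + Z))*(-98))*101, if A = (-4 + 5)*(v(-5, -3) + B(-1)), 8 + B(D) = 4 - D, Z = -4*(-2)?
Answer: 4869816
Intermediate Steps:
Z = 8
B(D) = -4 - D (B(D) = -8 + (4 - D) = -4 - D)
A = -8 (A = (-4 + 5)*(-5 + (-4 - 1*(-1))) = 1*(-5 + (-4 + 1)) = 1*(-5 - 3) = 1*(-8) = -8)
(((A - 4)*(33 + Z))*(-98))*101 = (((-8 - 4)*(33 + 8))*(-98))*101 = (-12*41*(-98))*101 = -492*(-98)*101 = 48216*101 = 4869816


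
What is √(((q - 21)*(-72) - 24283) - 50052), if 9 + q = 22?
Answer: I*√73759 ≈ 271.59*I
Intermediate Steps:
q = 13 (q = -9 + 22 = 13)
√(((q - 21)*(-72) - 24283) - 50052) = √(((13 - 21)*(-72) - 24283) - 50052) = √((-8*(-72) - 24283) - 50052) = √((576 - 24283) - 50052) = √(-23707 - 50052) = √(-73759) = I*√73759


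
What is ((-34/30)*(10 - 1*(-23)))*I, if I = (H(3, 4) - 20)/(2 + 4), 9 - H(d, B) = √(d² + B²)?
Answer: 1496/15 ≈ 99.733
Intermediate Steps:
H(d, B) = 9 - √(B² + d²) (H(d, B) = 9 - √(d² + B²) = 9 - √(B² + d²))
I = -8/3 (I = ((9 - √(4² + 3²)) - 20)/(2 + 4) = ((9 - √(16 + 9)) - 20)/6 = ((9 - √25) - 20)*(⅙) = ((9 - 1*5) - 20)*(⅙) = ((9 - 5) - 20)*(⅙) = (4 - 20)*(⅙) = -16*⅙ = -8/3 ≈ -2.6667)
((-34/30)*(10 - 1*(-23)))*I = ((-34/30)*(10 - 1*(-23)))*(-8/3) = ((-34*1/30)*(10 + 23))*(-8/3) = -17/15*33*(-8/3) = -187/5*(-8/3) = 1496/15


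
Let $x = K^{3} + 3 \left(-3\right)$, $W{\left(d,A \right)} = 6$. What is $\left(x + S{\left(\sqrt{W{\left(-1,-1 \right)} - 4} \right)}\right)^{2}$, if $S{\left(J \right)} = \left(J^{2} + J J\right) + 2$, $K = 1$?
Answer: $4$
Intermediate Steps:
$S{\left(J \right)} = 2 + 2 J^{2}$ ($S{\left(J \right)} = \left(J^{2} + J^{2}\right) + 2 = 2 J^{2} + 2 = 2 + 2 J^{2}$)
$x = -8$ ($x = 1^{3} + 3 \left(-3\right) = 1 - 9 = -8$)
$\left(x + S{\left(\sqrt{W{\left(-1,-1 \right)} - 4} \right)}\right)^{2} = \left(-8 + \left(2 + 2 \left(\sqrt{6 - 4}\right)^{2}\right)\right)^{2} = \left(-8 + \left(2 + 2 \left(\sqrt{2}\right)^{2}\right)\right)^{2} = \left(-8 + \left(2 + 2 \cdot 2\right)\right)^{2} = \left(-8 + \left(2 + 4\right)\right)^{2} = \left(-8 + 6\right)^{2} = \left(-2\right)^{2} = 4$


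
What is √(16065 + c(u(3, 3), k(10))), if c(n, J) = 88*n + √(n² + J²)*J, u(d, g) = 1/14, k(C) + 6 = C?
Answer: √(787493 + 14*√3137)/7 ≈ 126.84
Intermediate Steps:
k(C) = -6 + C
u(d, g) = 1/14
c(n, J) = 88*n + J*√(J² + n²) (c(n, J) = 88*n + √(J² + n²)*J = 88*n + J*√(J² + n²))
√(16065 + c(u(3, 3), k(10))) = √(16065 + (88*(1/14) + (-6 + 10)*√((-6 + 10)² + (1/14)²))) = √(16065 + (44/7 + 4*√(4² + 1/196))) = √(16065 + (44/7 + 4*√(16 + 1/196))) = √(16065 + (44/7 + 4*√(3137/196))) = √(16065 + (44/7 + 4*(√3137/14))) = √(16065 + (44/7 + 2*√3137/7)) = √(112499/7 + 2*√3137/7)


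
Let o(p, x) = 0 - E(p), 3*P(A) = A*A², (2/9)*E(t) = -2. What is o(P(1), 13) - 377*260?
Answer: -98011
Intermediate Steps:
E(t) = -9 (E(t) = (9/2)*(-2) = -9)
P(A) = A³/3 (P(A) = (A*A²)/3 = A³/3)
o(p, x) = 9 (o(p, x) = 0 - 1*(-9) = 0 + 9 = 9)
o(P(1), 13) - 377*260 = 9 - 377*260 = 9 - 98020 = -98011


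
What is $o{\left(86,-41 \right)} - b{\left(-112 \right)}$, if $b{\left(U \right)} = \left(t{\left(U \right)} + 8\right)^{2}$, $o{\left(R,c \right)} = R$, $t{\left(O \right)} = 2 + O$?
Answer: $-10318$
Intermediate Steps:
$b{\left(U \right)} = \left(10 + U\right)^{2}$ ($b{\left(U \right)} = \left(\left(2 + U\right) + 8\right)^{2} = \left(10 + U\right)^{2}$)
$o{\left(86,-41 \right)} - b{\left(-112 \right)} = 86 - \left(10 - 112\right)^{2} = 86 - \left(-102\right)^{2} = 86 - 10404 = -10318$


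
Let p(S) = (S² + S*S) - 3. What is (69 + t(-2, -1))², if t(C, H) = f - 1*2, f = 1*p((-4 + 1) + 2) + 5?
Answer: 5041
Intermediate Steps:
p(S) = -3 + 2*S² (p(S) = (S² + S²) - 3 = 2*S² - 3 = -3 + 2*S²)
f = 4 (f = 1*(-3 + 2*((-4 + 1) + 2)²) + 5 = 1*(-3 + 2*(-3 + 2)²) + 5 = 1*(-3 + 2*(-1)²) + 5 = 1*(-3 + 2*1) + 5 = 1*(-3 + 2) + 5 = 1*(-1) + 5 = -1 + 5 = 4)
t(C, H) = 2 (t(C, H) = 4 - 1*2 = 4 - 2 = 2)
(69 + t(-2, -1))² = (69 + 2)² = 71² = 5041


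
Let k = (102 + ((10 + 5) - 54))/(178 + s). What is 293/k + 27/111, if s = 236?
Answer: 498749/259 ≈ 1925.7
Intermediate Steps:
k = 7/46 (k = (102 + ((10 + 5) - 54))/(178 + 236) = (102 + (15 - 54))/414 = (102 - 39)*(1/414) = 63*(1/414) = 7/46 ≈ 0.15217)
293/k + 27/111 = 293/(7/46) + 27/111 = 293*(46/7) + 27*(1/111) = 13478/7 + 9/37 = 498749/259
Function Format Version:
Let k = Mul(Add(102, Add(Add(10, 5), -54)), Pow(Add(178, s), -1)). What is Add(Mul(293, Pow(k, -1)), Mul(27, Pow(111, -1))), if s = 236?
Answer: Rational(498749, 259) ≈ 1925.7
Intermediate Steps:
k = Rational(7, 46) (k = Mul(Add(102, Add(Add(10, 5), -54)), Pow(Add(178, 236), -1)) = Mul(Add(102, Add(15, -54)), Pow(414, -1)) = Mul(Add(102, -39), Rational(1, 414)) = Mul(63, Rational(1, 414)) = Rational(7, 46) ≈ 0.15217)
Add(Mul(293, Pow(k, -1)), Mul(27, Pow(111, -1))) = Add(Mul(293, Pow(Rational(7, 46), -1)), Mul(27, Pow(111, -1))) = Add(Mul(293, Rational(46, 7)), Mul(27, Rational(1, 111))) = Add(Rational(13478, 7), Rational(9, 37)) = Rational(498749, 259)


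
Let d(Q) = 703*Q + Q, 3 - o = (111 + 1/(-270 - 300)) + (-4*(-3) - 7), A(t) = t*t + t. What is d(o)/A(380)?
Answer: -5667992/10315575 ≈ -0.54946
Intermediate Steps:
A(t) = t + t**2 (A(t) = t**2 + t = t + t**2)
o = -64409/570 (o = 3 - ((111 + 1/(-270 - 300)) + (-4*(-3) - 7)) = 3 - ((111 + 1/(-570)) + (12 - 7)) = 3 - ((111 - 1/570) + 5) = 3 - (63269/570 + 5) = 3 - 1*66119/570 = 3 - 66119/570 = -64409/570 ≈ -113.00)
d(Q) = 704*Q
d(o)/A(380) = (704*(-64409/570))/((380*(1 + 380))) = -22671968/(285*(380*381)) = -22671968/285/144780 = -22671968/285*1/144780 = -5667992/10315575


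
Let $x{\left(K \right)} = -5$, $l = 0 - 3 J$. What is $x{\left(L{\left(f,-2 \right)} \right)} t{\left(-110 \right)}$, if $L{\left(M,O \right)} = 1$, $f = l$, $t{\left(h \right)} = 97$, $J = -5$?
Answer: $-485$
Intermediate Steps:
$l = 15$ ($l = 0 - -15 = 0 + 15 = 15$)
$f = 15$
$x{\left(L{\left(f,-2 \right)} \right)} t{\left(-110 \right)} = \left(-5\right) 97 = -485$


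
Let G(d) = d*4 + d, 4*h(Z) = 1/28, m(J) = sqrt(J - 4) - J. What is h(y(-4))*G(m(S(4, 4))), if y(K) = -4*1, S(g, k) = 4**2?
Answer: -5/7 + 5*sqrt(3)/56 ≈ -0.55964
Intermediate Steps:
S(g, k) = 16
m(J) = sqrt(-4 + J) - J
y(K) = -4
h(Z) = 1/112 (h(Z) = (1/4)/28 = (1/4)*(1/28) = 1/112)
G(d) = 5*d (G(d) = 4*d + d = 5*d)
h(y(-4))*G(m(S(4, 4))) = (5*(sqrt(-4 + 16) - 1*16))/112 = (5*(sqrt(12) - 16))/112 = (5*(2*sqrt(3) - 16))/112 = (5*(-16 + 2*sqrt(3)))/112 = (-80 + 10*sqrt(3))/112 = -5/7 + 5*sqrt(3)/56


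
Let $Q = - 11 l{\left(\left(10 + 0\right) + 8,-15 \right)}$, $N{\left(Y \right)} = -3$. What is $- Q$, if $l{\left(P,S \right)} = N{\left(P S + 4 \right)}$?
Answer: $-33$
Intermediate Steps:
$l{\left(P,S \right)} = -3$
$Q = 33$ ($Q = \left(-11\right) \left(-3\right) = 33$)
$- Q = \left(-1\right) 33 = -33$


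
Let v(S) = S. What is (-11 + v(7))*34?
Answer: -136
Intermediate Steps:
(-11 + v(7))*34 = (-11 + 7)*34 = -4*34 = -136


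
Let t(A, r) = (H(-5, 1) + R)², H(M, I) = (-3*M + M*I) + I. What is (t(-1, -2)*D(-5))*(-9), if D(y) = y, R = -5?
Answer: 1620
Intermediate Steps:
H(M, I) = I - 3*M + I*M (H(M, I) = (-3*M + I*M) + I = I - 3*M + I*M)
t(A, r) = 36 (t(A, r) = ((1 - 3*(-5) + 1*(-5)) - 5)² = ((1 + 15 - 5) - 5)² = (11 - 5)² = 6² = 36)
(t(-1, -2)*D(-5))*(-9) = (36*(-5))*(-9) = -180*(-9) = 1620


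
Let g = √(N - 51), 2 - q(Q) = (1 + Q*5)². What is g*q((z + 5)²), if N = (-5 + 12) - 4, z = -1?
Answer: -26236*I*√3 ≈ -45442.0*I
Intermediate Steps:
N = 3 (N = 7 - 4 = 3)
q(Q) = 2 - (1 + 5*Q)² (q(Q) = 2 - (1 + Q*5)² = 2 - (1 + 5*Q)²)
g = 4*I*√3 (g = √(3 - 51) = √(-48) = 4*I*√3 ≈ 6.9282*I)
g*q((z + 5)²) = (4*I*√3)*(2 - (1 + 5*(-1 + 5)²)²) = (4*I*√3)*(2 - (1 + 5*4²)²) = (4*I*√3)*(2 - (1 + 5*16)²) = (4*I*√3)*(2 - (1 + 80)²) = (4*I*√3)*(2 - 1*81²) = (4*I*√3)*(2 - 1*6561) = (4*I*√3)*(2 - 6561) = (4*I*√3)*(-6559) = -26236*I*√3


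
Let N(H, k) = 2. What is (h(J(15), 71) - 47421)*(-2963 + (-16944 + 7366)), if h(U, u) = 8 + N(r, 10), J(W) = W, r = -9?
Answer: 594581351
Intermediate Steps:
h(U, u) = 10 (h(U, u) = 8 + 2 = 10)
(h(J(15), 71) - 47421)*(-2963 + (-16944 + 7366)) = (10 - 47421)*(-2963 + (-16944 + 7366)) = -47411*(-2963 - 9578) = -47411*(-12541) = 594581351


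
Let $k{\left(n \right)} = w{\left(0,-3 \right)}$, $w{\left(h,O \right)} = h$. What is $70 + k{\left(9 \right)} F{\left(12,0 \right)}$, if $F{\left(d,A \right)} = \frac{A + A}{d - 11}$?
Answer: $70$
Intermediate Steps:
$F{\left(d,A \right)} = \frac{2 A}{-11 + d}$
$k{\left(n \right)} = 0$
$70 + k{\left(9 \right)} F{\left(12,0 \right)} = 70 + 0 \cdot 2 \cdot 0 \frac{1}{-11 + 12} = 70 + 0 \cdot 2 \cdot 0 \cdot 1^{-1} = 70 + 0 \cdot 2 \cdot 0 \cdot 1 = 70 + 0 \cdot 0 = 70 + 0 = 70$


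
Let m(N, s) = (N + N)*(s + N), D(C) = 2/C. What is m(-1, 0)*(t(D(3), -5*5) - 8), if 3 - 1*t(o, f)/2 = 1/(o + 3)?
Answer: -56/11 ≈ -5.0909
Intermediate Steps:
m(N, s) = 2*N*(N + s) (m(N, s) = (2*N)*(N + s) = 2*N*(N + s))
t(o, f) = 6 - 2/(3 + o) (t(o, f) = 6 - 2/(o + 3) = 6 - 2/(3 + o))
m(-1, 0)*(t(D(3), -5*5) - 8) = (2*(-1)*(-1 + 0))*(2*(8 + 3*(2/3))/(3 + 2/3) - 8) = (2*(-1)*(-1))*(2*(8 + 3*(2*(⅓)))/(3 + 2*(⅓)) - 8) = 2*(2*(8 + 3*(⅔))/(3 + ⅔) - 8) = 2*(2*(8 + 2)/(11/3) - 8) = 2*(2*(3/11)*10 - 8) = 2*(60/11 - 8) = 2*(-28/11) = -56/11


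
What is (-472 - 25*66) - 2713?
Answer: -4835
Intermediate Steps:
(-472 - 25*66) - 2713 = (-472 - 1650) - 2713 = -2122 - 2713 = -4835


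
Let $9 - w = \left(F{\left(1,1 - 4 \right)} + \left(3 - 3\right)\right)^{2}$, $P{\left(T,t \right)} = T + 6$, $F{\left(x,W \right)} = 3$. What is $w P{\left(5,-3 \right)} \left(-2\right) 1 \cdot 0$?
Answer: $0$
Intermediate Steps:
$P{\left(T,t \right)} = 6 + T$
$w = 0$ ($w = 9 - \left(3 + \left(3 - 3\right)\right)^{2} = 9 - \left(3 + 0\right)^{2} = 9 - 3^{2} = 9 - 9 = 0$)
$w P{\left(5,-3 \right)} \left(-2\right) 1 \cdot 0 = 0 \left(6 + 5\right) \left(-2\right) 1 \cdot 0 = 0 \cdot 11 \left(-2\right) 0 = 0 \left(\left(-22\right) 0\right) = 0 \cdot 0 = 0$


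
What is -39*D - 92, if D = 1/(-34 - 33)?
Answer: -6125/67 ≈ -91.418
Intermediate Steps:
D = -1/67 (D = 1/(-67) = -1/67 ≈ -0.014925)
-39*D - 92 = -39*(-1/67) - 92 = 39/67 - 92 = -6125/67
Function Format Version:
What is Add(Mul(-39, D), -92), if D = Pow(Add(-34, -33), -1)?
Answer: Rational(-6125, 67) ≈ -91.418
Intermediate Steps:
D = Rational(-1, 67) (D = Pow(-67, -1) = Rational(-1, 67) ≈ -0.014925)
Add(Mul(-39, D), -92) = Add(Mul(-39, Rational(-1, 67)), -92) = Add(Rational(39, 67), -92) = Rational(-6125, 67)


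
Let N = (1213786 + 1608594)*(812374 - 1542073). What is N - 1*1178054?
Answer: -2059489041674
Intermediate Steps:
N = -2059487863620 (N = 2822380*(-729699) = -2059487863620)
N - 1*1178054 = -2059487863620 - 1*1178054 = -2059487863620 - 1178054 = -2059489041674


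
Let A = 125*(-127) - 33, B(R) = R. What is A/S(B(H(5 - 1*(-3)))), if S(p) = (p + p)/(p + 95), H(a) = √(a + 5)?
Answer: -7954 - 755630*√13/13 ≈ -2.1753e+5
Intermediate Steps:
H(a) = √(5 + a)
A = -15908 (A = -15875 - 33 = -15908)
S(p) = 2*p/(95 + p) (S(p) = (2*p)/(95 + p) = 2*p/(95 + p))
A/S(B(H(5 - 1*(-3)))) = -15908*(95 + √(5 + (5 - 1*(-3))))/(2*√(5 + (5 - 1*(-3)))) = -15908*(95 + √(5 + (5 + 3)))/(2*√(5 + (5 + 3))) = -15908*(95 + √(5 + 8))/(2*√(5 + 8)) = -15908*√13*(95 + √13)/26 = -7954*√13*(95 + √13)/13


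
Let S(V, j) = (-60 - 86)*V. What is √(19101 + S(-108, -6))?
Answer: √34869 ≈ 186.73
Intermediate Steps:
S(V, j) = -146*V
√(19101 + S(-108, -6)) = √(19101 - 146*(-108)) = √(19101 + 15768) = √34869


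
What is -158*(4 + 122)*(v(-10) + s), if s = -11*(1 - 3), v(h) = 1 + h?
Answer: -258804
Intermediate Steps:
s = 22 (s = -11*(-2) = 22)
-158*(4 + 122)*(v(-10) + s) = -158*(4 + 122)*((1 - 10) + 22) = -19908*(-9 + 22) = -19908*13 = -158*1638 = -258804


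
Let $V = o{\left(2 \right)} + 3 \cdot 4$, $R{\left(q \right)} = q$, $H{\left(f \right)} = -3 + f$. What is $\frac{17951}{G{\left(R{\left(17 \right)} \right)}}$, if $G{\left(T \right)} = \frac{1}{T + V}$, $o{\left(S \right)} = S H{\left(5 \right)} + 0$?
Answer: $592383$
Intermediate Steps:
$o{\left(S \right)} = 2 S$ ($o{\left(S \right)} = S \left(-3 + 5\right) + 0 = S 2 + 0 = 2 S + 0 = 2 S$)
$V = 16$ ($V = 2 \cdot 2 + 3 \cdot 4 = 4 + 12 = 16$)
$G{\left(T \right)} = \frac{1}{16 + T}$ ($G{\left(T \right)} = \frac{1}{T + 16} = \frac{1}{16 + T}$)
$\frac{17951}{G{\left(R{\left(17 \right)} \right)}} = \frac{17951}{\frac{1}{16 + 17}} = \frac{17951}{\frac{1}{33}} = 17951 \frac{1}{\frac{1}{33}} = 17951 \cdot 33 = 592383$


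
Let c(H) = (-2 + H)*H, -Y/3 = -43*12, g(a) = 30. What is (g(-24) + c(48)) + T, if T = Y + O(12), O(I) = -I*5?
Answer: 3726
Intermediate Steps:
Y = 1548 (Y = -(-129)*12 = -3*(-516) = 1548)
O(I) = -5*I
c(H) = H*(-2 + H)
T = 1488 (T = 1548 - 5*12 = 1548 - 60 = 1488)
(g(-24) + c(48)) + T = (30 + 48*(-2 + 48)) + 1488 = (30 + 48*46) + 1488 = (30 + 2208) + 1488 = 2238 + 1488 = 3726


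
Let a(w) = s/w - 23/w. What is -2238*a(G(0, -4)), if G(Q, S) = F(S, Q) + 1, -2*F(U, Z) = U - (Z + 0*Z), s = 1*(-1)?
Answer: 17904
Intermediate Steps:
s = -1
F(U, Z) = Z/2 - U/2 (F(U, Z) = -(U - (Z + 0*Z))/2 = -(U - (Z + 0))/2 = -(U - Z)/2 = Z/2 - U/2)
G(Q, S) = 1 + Q/2 - S/2 (G(Q, S) = (Q/2 - S/2) + 1 = 1 + Q/2 - S/2)
a(w) = -24/w (a(w) = -1/w - 23/w = -24/w)
-2238*a(G(0, -4)) = -(-53712)/(1 + (½)*0 - ½*(-4)) = -(-53712)/(1 + 0 + 2) = -(-53712)/3 = -2238*(-8) = 17904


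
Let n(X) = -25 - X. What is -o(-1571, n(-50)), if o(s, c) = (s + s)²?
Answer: -9872164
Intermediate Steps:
o(s, c) = 4*s² (o(s, c) = (2*s)² = 4*s²)
-o(-1571, n(-50)) = -4*(-1571)² = -4*2468041 = -1*9872164 = -9872164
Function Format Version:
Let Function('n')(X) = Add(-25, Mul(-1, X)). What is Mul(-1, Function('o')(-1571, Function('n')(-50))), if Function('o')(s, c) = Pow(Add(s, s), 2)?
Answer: -9872164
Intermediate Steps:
Function('o')(s, c) = Mul(4, Pow(s, 2)) (Function('o')(s, c) = Pow(Mul(2, s), 2) = Mul(4, Pow(s, 2)))
Mul(-1, Function('o')(-1571, Function('n')(-50))) = Mul(-1, Mul(4, Pow(-1571, 2))) = Mul(-1, Mul(4, 2468041)) = Mul(-1, 9872164) = -9872164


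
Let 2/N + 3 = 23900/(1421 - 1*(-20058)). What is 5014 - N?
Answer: 203295476/40537 ≈ 5015.1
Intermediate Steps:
N = -42958/40537 (N = 2/(-3 + 23900/(1421 - 1*(-20058))) = 2/(-3 + 23900/(1421 + 20058)) = 2/(-3 + 23900/21479) = 2/(-40537/21479) = 2*(-21479/40537) = -42958/40537 ≈ -1.0597)
5014 - N = 5014 - 1*(-42958/40537) = 5014 + 42958/40537 = 203295476/40537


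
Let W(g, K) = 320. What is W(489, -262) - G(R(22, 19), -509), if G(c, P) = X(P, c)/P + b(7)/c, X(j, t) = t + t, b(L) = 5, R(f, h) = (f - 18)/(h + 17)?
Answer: 1259777/4581 ≈ 275.00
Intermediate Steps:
R(f, h) = (-18 + f)/(17 + h)
X(j, t) = 2*t
G(c, P) = 5/c + 2*c/P (G(c, P) = (2*c)/P + 5/c = 2*c/P + 5/c = 5/c + 2*c/P)
W(489, -262) - G(R(22, 19), -509) = 320 - (5/(((-18 + 22)/(17 + 19))) + 2*((-18 + 22)/(17 + 19))/(-509)) = 320 - (5/((4/36)) + 2*(4/36)*(-1/509)) = 320 - (5/(((1/36)*4)) + 2*((1/36)*4)*(-1/509)) = 320 - (5/(⅑) + 2*(⅑)*(-1/509)) = 320 - (5*9 - 2/4581) = 320 - (45 - 2/4581) = 320 - 1*206143/4581 = 320 - 206143/4581 = 1259777/4581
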